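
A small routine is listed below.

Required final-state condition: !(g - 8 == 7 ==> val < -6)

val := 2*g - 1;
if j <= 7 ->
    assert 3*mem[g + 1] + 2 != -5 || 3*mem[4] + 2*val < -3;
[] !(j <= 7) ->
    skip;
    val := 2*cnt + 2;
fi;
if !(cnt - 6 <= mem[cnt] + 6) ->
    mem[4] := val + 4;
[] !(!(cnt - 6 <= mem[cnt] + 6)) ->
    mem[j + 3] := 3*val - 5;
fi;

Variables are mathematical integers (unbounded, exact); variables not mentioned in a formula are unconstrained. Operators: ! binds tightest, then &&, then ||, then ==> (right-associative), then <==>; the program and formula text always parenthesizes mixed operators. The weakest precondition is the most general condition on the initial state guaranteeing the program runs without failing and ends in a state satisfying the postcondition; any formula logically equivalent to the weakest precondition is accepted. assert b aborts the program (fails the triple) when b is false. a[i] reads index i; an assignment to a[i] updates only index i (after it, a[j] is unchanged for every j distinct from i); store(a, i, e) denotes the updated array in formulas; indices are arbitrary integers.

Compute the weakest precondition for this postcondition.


Working backward. After the program, the postcondition !(g - 8 == 7 ==> val < -6) must hold; in canonical form it is !(g == 15 ==> val < -6).
Then branch requires !(g == 15 ==> val < -6); else branch requires !(g == 15 ==> val < -6).
Before the if: ((!(cnt <= mem[cnt] + 12)) ==> (!(g == 15 ==> val < -6))) && (cnt <= mem[cnt] + 12 ==> (!(g == 15 ==> val < -6)))
Then branch requires (3*mem[g + 1] != -7 || 3*mem[4] + 2*val < -3) && ((!(cnt <= mem[cnt] + 12)) ==> (!(g == 15 ==> val < -6))) && (cnt <= mem[cnt] + 12 ==> (!(g == 15 ==> val < -6))); else branch requires ((!(cnt <= mem[cnt] + 12)) ==> (!(g == 15 ==> 2*cnt < -8))) && (cnt <= mem[cnt] + 12 ==> (!(g == 15 ==> 2*cnt < -8))).
Before the if: (j <= 7 ==> ((3*mem[g + 1] != -7 || 3*mem[4] + 2*val < -3) && ((!(cnt <= mem[cnt] + 12)) ==> (!(g == 15 ==> val < -6))) && (cnt <= mem[cnt] + 12 ==> (!(g == 15 ==> val < -6))))) && ((!(j <= 7)) ==> (((!(cnt <= mem[cnt] + 12)) ==> (!(g == 15 ==> 2*cnt < -8))) && (cnt <= mem[cnt] + 12 ==> (!(g == 15 ==> 2*cnt < -8)))))
Before val := 2*g - 1: (j <= 7 ==> ((3*mem[g + 1] != -7 || 3*mem[4] + 4*g < -1) && ((!(cnt <= mem[cnt] + 12)) ==> (!(g == 15 ==> 2*g < -5))) && (cnt <= mem[cnt] + 12 ==> (!(g == 15 ==> 2*g < -5))))) && ((!(j <= 7)) ==> (((!(cnt <= mem[cnt] + 12)) ==> (!(g == 15 ==> 2*cnt < -8))) && (cnt <= mem[cnt] + 12 ==> (!(g == 15 ==> 2*cnt < -8)))))
Answer: WP = (j <= 7 ==> ((3*mem[g + 1] != -7 || 3*mem[4] + 4*g < -1) && ((!(cnt <= mem[cnt] + 12)) ==> (!(g == 15 ==> 2*g < -5))) && (cnt <= mem[cnt] + 12 ==> (!(g == 15 ==> 2*g < -5))))) && ((!(j <= 7)) ==> (((!(cnt <= mem[cnt] + 12)) ==> (!(g == 15 ==> 2*cnt < -8))) && (cnt <= mem[cnt] + 12 ==> (!(g == 15 ==> 2*cnt < -8)))))


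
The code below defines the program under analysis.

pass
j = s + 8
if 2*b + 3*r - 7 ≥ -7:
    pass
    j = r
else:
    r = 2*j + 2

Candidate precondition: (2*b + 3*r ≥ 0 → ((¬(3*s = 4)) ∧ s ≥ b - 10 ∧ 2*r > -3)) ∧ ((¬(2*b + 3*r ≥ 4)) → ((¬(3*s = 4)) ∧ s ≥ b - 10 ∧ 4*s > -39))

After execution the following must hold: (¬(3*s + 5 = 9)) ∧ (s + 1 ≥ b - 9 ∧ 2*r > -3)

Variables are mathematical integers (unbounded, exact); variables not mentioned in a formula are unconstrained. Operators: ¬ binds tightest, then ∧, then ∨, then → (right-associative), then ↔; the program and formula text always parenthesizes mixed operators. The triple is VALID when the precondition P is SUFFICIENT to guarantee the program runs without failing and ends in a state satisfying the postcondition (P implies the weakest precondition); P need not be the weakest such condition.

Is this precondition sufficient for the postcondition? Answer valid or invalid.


Working backward. After the program, the postcondition (¬(3*s + 5 = 9)) ∧ (s + 1 ≥ b - 9 ∧ 2*r > -3) must hold; in canonical form it is (¬(3*s = 4)) ∧ s ≥ b - 10 ∧ 2*r > -3.
Then branch requires (¬(3*s = 4)) ∧ s ≥ b - 10 ∧ 2*r > -3; else branch requires (¬(3*s = 4)) ∧ s ≥ b - 10 ∧ 4*j > -7.
Before the if: (2*b + 3*r ≥ 0 → ((¬(3*s = 4)) ∧ s ≥ b - 10 ∧ 2*r > -3)) ∧ ((¬(2*b + 3*r ≥ 0)) → ((¬(3*s = 4)) ∧ s ≥ b - 10 ∧ 4*j > -7))
Before j := s + 8: (2*b + 3*r ≥ 0 → ((¬(3*s = 4)) ∧ s ≥ b - 10 ∧ 2*r > -3)) ∧ ((¬(2*b + 3*r ≥ 0)) → ((¬(3*s = 4)) ∧ s ≥ b - 10 ∧ 4*s > -39))
Before skip: (2*b + 3*r ≥ 0 → ((¬(3*s = 4)) ∧ s ≥ b - 10 ∧ 2*r > -3)) ∧ ((¬(2*b + 3*r ≥ 0)) → ((¬(3*s = 4)) ∧ s ≥ b - 10 ∧ 4*s > -39))
The weakest precondition is (2*b + 3*r ≥ 0 → ((¬(3*s = 4)) ∧ s ≥ b - 10 ∧ 2*r > -3)) ∧ ((¬(2*b + 3*r ≥ 0)) → ((¬(3*s = 4)) ∧ s ≥ b - 10 ∧ 4*s > -39)).
Check whether (2*b + 3*r ≥ 0 → ((¬(3*s = 4)) ∧ s ≥ b - 10 ∧ 2*r > -3)) ∧ ((¬(2*b + 3*r ≥ 4)) → ((¬(3*s = 4)) ∧ s ≥ b - 10 ∧ 4*s > -39)) implies it.
Every state satisfying the precondition satisfies the weakest precondition: the implication holds.
Answer: valid


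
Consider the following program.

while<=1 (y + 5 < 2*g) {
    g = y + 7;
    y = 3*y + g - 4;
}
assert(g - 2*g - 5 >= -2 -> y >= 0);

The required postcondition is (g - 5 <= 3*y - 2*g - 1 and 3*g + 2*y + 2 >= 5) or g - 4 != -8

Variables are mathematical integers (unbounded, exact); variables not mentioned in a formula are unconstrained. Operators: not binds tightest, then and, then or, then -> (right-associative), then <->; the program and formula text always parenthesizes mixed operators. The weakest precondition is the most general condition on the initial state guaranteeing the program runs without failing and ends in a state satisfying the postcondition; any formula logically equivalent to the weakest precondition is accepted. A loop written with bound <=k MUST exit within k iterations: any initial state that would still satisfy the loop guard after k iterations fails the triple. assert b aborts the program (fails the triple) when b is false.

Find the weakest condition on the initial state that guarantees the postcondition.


Working backward. After the program, the postcondition (g - 5 <= 3*y - 2*g - 1 and 3*g + 2*y + 2 >= 5) or g - 4 != -8 must hold; in canonical form it is (3*g <= 3*y + 4 and 3*g + 2*y >= 3) or g != -4.
Before assert g - 2*g - 5 >= -2 -> y >= 0: (g <= -3 -> y >= 0) and ((3*g <= 3*y + 4 and 3*g + 2*y >= 3) or g != -4)
Before the loop (bound <=1), unroll the exhaustion recursion (WP_0 = exit-now case; WP_j = one more guarded iteration, up to j = 1):
  WP_0: (not (y < 2*g - 5)) and (g <= -3 -> y >= 0) and ((3*g <= 3*y + 4 and 3*g + 2*y >= 3) or g != -4)
  WP_1: (y < 2*g - 5 -> ((not (2*y < 6)) and (y <= -10 -> 4*y >= -3) and ((9*y >= 8 and 11*y >= -24) or y != -11))) and ((not (y < 2*g - 5)) -> ((g <= -3 -> y >= 0) and ((3*g <= 3*y + 4 and 3*g + 2*y >= 3) or g != -4)))
So before the loop: (y < 2*g - 5 -> ((not (2*y < 6)) and (y <= -10 -> 4*y >= -3) and ((9*y >= 8 and 11*y >= -24) or y != -11))) and ((not (y < 2*g - 5)) -> ((g <= -3 -> y >= 0) and ((3*g <= 3*y + 4 and 3*g + 2*y >= 3) or g != -4)))
Answer: WP = (y < 2*g - 5 -> ((not (2*y < 6)) and (y <= -10 -> 4*y >= -3) and ((9*y >= 8 and 11*y >= -24) or y != -11))) and ((not (y < 2*g - 5)) -> ((g <= -3 -> y >= 0) and ((3*g <= 3*y + 4 and 3*g + 2*y >= 3) or g != -4)))


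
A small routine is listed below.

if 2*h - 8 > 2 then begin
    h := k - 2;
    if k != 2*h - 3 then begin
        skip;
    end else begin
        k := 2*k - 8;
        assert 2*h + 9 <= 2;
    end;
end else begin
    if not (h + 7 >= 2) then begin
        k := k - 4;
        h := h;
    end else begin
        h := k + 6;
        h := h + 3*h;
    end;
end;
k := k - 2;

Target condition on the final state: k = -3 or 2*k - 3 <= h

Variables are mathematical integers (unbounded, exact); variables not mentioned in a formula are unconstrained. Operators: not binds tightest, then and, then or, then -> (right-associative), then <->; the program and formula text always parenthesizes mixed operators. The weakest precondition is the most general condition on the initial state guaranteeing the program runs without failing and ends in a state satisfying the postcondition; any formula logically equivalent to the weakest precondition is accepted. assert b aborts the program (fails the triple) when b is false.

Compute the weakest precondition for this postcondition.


Working backward. After the program, the postcondition k = -3 or 2*k - 3 <= h must hold; in canonical form it is k = -3 or 2*k <= h + 3.
Before k := k - 2: k = -1 or 2*k <= h + 7
Then branch requires (k != 7 -> (k = -1 or k <= 5)) and ((not (k != 7)) -> (2*k <= -3 and (2*k = 7 or 3*k <= 21))); else branch requires ((not (h >= -5)) -> (k = 3 or 2*k <= h + 15)) and (h >= -5 -> (k = -1 or 2*k >= -31)).
Before the if: (2*h > 10 -> ((k != 7 -> (k = -1 or k <= 5)) and ((not (k != 7)) -> (2*k <= -3 and (2*k = 7 or 3*k <= 21))))) and ((not (2*h > 10)) -> (((not (h >= -5)) -> (k = 3 or 2*k <= h + 15)) and (h >= -5 -> (k = -1 or 2*k >= -31))))
Answer: WP = (2*h > 10 -> ((k != 7 -> (k = -1 or k <= 5)) and ((not (k != 7)) -> (2*k <= -3 and (2*k = 7 or 3*k <= 21))))) and ((not (2*h > 10)) -> (((not (h >= -5)) -> (k = 3 or 2*k <= h + 15)) and (h >= -5 -> (k = -1 or 2*k >= -31))))


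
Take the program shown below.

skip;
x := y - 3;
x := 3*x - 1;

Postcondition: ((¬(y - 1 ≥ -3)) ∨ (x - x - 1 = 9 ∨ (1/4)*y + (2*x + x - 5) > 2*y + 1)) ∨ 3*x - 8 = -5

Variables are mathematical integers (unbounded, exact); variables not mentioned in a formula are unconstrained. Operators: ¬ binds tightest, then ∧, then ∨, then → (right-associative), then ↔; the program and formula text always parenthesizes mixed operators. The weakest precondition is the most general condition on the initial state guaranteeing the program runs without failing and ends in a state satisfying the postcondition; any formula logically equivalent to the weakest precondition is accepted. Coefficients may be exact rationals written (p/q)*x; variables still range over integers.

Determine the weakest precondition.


Working backward. After the program, the postcondition ((¬(y - 1 ≥ -3)) ∨ (x - x - 1 = 9 ∨ (1/4)*y + (2*x + x - 5) > 2*y + 1)) ∨ 3*x - 8 = -5 must hold; in canonical form it is (¬(y ≥ -2)) ∨ 3*x > (7/4)*y + 6 ∨ 3*x = 3.
Before x := 3*x - 1: (¬(y ≥ -2)) ∨ 9*x > (7/4)*y + 9 ∨ 9*x = 6
Before x := y - 3: (¬(y ≥ -2)) ∨ (29/4)*y > 36 ∨ 9*y = 33
Before skip: (¬(y ≥ -2)) ∨ (29/4)*y > 36 ∨ 9*y = 33
Answer: WP = (¬(y ≥ -2)) ∨ (29/4)*y > 36 ∨ 9*y = 33


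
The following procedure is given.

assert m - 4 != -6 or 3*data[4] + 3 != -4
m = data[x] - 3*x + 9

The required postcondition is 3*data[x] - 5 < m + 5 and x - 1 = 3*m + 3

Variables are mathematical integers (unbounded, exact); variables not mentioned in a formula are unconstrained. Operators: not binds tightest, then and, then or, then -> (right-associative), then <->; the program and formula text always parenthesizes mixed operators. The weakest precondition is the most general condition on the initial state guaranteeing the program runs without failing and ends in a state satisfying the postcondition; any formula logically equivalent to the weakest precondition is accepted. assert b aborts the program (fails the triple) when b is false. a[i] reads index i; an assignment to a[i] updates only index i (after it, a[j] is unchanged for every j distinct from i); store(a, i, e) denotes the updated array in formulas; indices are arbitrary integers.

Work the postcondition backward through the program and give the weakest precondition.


Working backward. After the program, the postcondition 3*data[x] - 5 < m + 5 and x - 1 = 3*m + 3 must hold; in canonical form it is 3*data[x] < m + 10 and x = 3*m + 4.
Before m := data[x] - 3*x + 9: 2*data[x] + 3*x < 19 and 10*x = 3*data[x] + 31
Before assert m - 4 != -6 or 3*data[4] + 3 != -4: (m != -2 or 3*data[4] != -7) and 2*data[x] + 3*x < 19 and 10*x = 3*data[x] + 31
Answer: WP = (m != -2 or 3*data[4] != -7) and 2*data[x] + 3*x < 19 and 10*x = 3*data[x] + 31


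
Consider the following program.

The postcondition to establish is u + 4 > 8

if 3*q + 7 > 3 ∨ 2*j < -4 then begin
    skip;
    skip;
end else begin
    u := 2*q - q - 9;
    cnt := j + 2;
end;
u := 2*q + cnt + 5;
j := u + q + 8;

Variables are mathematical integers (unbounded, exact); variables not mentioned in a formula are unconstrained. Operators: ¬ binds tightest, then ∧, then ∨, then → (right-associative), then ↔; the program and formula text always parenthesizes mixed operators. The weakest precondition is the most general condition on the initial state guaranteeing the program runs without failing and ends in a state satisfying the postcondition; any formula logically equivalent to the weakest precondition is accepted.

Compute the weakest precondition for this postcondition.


Working backward. After the program, the postcondition u + 4 > 8 must hold; in canonical form it is u > 4.
Before j := u + q + 8: u > 4
Before u := 2*q + cnt + 5: cnt + 2*q > -1
Then branch requires cnt + 2*q > -1; else branch requires j + 2*q > -3.
Before the if: ((3*q > -4 ∨ 2*j < -4) → cnt + 2*q > -1) ∧ ((¬(3*q > -4 ∨ 2*j < -4)) → j + 2*q > -3)
Answer: WP = ((3*q > -4 ∨ 2*j < -4) → cnt + 2*q > -1) ∧ ((¬(3*q > -4 ∨ 2*j < -4)) → j + 2*q > -3)


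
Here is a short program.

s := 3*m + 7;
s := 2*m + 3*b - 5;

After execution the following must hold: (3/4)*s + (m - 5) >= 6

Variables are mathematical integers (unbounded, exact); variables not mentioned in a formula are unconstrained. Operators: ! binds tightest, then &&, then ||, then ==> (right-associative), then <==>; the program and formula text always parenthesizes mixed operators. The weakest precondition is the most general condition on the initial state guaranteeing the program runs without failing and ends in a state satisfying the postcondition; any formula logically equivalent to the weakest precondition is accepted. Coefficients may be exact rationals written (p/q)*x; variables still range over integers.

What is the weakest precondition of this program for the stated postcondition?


Working backward. After the program, the postcondition (3/4)*s + (m - 5) >= 6 must hold; in canonical form it is m + (3/4)*s >= 11.
Before s := 2*m + 3*b - 5: (9/4)*b + (5/2)*m >= 59/4
Before s := 3*m + 7: (9/4)*b + (5/2)*m >= 59/4
Answer: WP = (9/4)*b + (5/2)*m >= 59/4


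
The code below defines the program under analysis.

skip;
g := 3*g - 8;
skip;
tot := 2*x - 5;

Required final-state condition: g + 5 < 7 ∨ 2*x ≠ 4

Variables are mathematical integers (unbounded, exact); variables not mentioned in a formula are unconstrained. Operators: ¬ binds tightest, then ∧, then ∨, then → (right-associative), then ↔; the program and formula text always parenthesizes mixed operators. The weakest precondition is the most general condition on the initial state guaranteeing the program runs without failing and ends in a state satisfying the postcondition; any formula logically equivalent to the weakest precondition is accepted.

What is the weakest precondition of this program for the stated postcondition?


Working backward. After the program, the postcondition g + 5 < 7 ∨ 2*x ≠ 4 must hold; in canonical form it is g < 2 ∨ 2*x ≠ 4.
Before tot := 2*x - 5: g < 2 ∨ 2*x ≠ 4
Before skip: g < 2 ∨ 2*x ≠ 4
Before g := 3*g - 8: 3*g < 10 ∨ 2*x ≠ 4
Before skip: 3*g < 10 ∨ 2*x ≠ 4
Answer: WP = 3*g < 10 ∨ 2*x ≠ 4


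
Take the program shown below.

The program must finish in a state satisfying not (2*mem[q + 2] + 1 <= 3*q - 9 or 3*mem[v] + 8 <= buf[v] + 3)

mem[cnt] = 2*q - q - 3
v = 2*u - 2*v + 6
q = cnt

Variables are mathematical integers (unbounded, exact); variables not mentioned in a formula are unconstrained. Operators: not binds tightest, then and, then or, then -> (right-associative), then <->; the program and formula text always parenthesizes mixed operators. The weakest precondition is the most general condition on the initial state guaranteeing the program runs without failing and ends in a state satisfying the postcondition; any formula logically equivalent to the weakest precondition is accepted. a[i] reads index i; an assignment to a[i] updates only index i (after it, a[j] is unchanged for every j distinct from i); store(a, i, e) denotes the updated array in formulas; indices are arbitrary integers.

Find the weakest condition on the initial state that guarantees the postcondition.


Working backward. After the program, the postcondition not (2*mem[q + 2] + 1 <= 3*q - 9 or 3*mem[v] + 8 <= buf[v] + 3) must hold; in canonical form it is not (2*mem[q + 2] <= 3*q - 10 or 3*mem[v] <= buf[v] - 5).
Before q := cnt: not (2*mem[cnt + 2] <= 3*cnt - 10 or 3*mem[v] <= buf[v] - 5)
Before v := 2*u - 2*v + 6: not (2*mem[cnt + 2] <= 3*cnt - 10 or 3*mem[2*u - 2*v + 6] <= buf[2*u - 2*v + 6] - 5)
Before mem[cnt] := 2*q - q - 3: not (2*store(mem, cnt, q - 3)[cnt + 2] <= 3*cnt - 10 or 3*store(mem, cnt, q - 3)[2*u - 2*v + 6] <= buf[2*u - 2*v + 6] - 5)
Answer: WP = not (2*store(mem, cnt, q - 3)[cnt + 2] <= 3*cnt - 10 or 3*store(mem, cnt, q - 3)[2*u - 2*v + 6] <= buf[2*u - 2*v + 6] - 5)


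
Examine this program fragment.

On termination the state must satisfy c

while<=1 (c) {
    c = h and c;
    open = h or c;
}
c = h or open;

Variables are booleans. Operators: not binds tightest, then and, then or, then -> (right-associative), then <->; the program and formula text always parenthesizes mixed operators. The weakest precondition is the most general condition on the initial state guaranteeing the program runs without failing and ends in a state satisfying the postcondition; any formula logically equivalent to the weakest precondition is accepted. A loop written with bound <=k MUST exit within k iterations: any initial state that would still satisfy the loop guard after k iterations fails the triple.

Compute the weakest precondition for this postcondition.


Working backward. After the program, c must hold.
Before c := h or open: h or open
Before the loop (bound <=1), unroll the exhaustion recursion (WP_0 = exit-now case; WP_j = one more guarded iteration, up to j = 1):
  WP_0: (not c) and (h or open)
  WP_1: (c -> ((not (h and c)) and (h or (h and c)))) and ((not c) -> (h or open))
So before the loop: (c -> ((not (h and c)) and (h or (h and c)))) and ((not c) -> (h or open))
Answer: WP = (c -> ((not (h and c)) and (h or (h and c)))) and ((not c) -> (h or open))


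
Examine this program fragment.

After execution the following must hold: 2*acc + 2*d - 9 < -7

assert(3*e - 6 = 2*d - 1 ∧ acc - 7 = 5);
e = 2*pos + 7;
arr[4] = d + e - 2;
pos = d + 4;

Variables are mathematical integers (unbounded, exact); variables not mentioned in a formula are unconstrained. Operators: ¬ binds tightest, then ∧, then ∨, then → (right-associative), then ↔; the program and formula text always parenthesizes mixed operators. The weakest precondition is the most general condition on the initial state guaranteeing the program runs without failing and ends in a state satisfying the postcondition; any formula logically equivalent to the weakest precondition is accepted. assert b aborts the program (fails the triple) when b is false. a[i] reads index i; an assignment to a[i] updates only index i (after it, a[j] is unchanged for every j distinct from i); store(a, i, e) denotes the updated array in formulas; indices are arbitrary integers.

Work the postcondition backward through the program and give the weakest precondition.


Working backward. After the program, the postcondition 2*acc + 2*d - 9 < -7 must hold; in canonical form it is 2*acc + 2*d < 2.
Before pos := d + 4: 2*acc + 2*d < 2
Before arr[4] := d + e - 2: 2*acc + 2*d < 2
Before e := 2*pos + 7: 2*acc + 2*d < 2
Before assert 3*e - 6 = 2*d - 1 ∧ acc - 7 = 5: 3*e = 2*d + 5 ∧ acc = 12 ∧ 2*acc + 2*d < 2
Answer: WP = 3*e = 2*d + 5 ∧ acc = 12 ∧ 2*acc + 2*d < 2


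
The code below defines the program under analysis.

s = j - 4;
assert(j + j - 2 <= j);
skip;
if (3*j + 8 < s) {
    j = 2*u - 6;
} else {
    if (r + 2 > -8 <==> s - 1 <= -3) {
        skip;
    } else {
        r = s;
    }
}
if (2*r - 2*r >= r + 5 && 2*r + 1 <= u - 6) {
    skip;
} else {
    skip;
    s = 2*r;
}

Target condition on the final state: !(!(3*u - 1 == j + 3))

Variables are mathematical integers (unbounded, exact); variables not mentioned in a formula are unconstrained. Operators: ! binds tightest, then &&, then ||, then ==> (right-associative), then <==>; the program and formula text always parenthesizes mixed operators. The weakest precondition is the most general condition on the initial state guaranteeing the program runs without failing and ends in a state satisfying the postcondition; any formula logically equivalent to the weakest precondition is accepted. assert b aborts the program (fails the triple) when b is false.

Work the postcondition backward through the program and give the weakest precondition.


Working backward. After the program, the postcondition !(!(3*u - 1 == j + 3)) must hold; in canonical form it is 3*u == j + 4.
Then branch requires 3*u == j + 4; else branch requires 3*u == j + 4.
Before the if: ((r <= -5 && 2*r <= u - 7) ==> 3*u == j + 4) && ((!(r <= -5 && 2*r <= u - 7)) ==> 3*u == j + 4)
Then branch requires ((r <= -5 && 2*r <= u - 7) ==> u == -2) && ((!(r <= -5 && 2*r <= u - 7)) ==> u == -2); else branch requires ((r > -10 <==> s <= -2) ==> (((r <= -5 && 2*r <= u - 7) ==> 3*u == j + 4) && ((!(r <= -5 && 2*r <= u - 7)) ==> 3*u == j + 4))) && ((!(r > -10 <==> s <= -2)) ==> (((s <= -5 && 2*s <= u - 7) ==> 3*u == j + 4) && ((!(s <= -5 && 2*s <= u - 7)) ==> 3*u == j + 4))).
Before the if: (3*j < s - 8 ==> (((r <= -5 && 2*r <= u - 7) ==> u == -2) && ((!(r <= -5 && 2*r <= u - 7)) ==> u == -2))) && ((!(3*j < s - 8)) ==> (((r > -10 <==> s <= -2) ==> (((r <= -5 && 2*r <= u - 7) ==> 3*u == j + 4) && ((!(r <= -5 && 2*r <= u - 7)) ==> 3*u == j + 4))) && ((!(r > -10 <==> s <= -2)) ==> (((s <= -5 && 2*s <= u - 7) ==> 3*u == j + 4) && ((!(s <= -5 && 2*s <= u - 7)) ==> 3*u == j + 4)))))
Before skip: (3*j < s - 8 ==> (((r <= -5 && 2*r <= u - 7) ==> u == -2) && ((!(r <= -5 && 2*r <= u - 7)) ==> u == -2))) && ((!(3*j < s - 8)) ==> (((r > -10 <==> s <= -2) ==> (((r <= -5 && 2*r <= u - 7) ==> 3*u == j + 4) && ((!(r <= -5 && 2*r <= u - 7)) ==> 3*u == j + 4))) && ((!(r > -10 <==> s <= -2)) ==> (((s <= -5 && 2*s <= u - 7) ==> 3*u == j + 4) && ((!(s <= -5 && 2*s <= u - 7)) ==> 3*u == j + 4)))))
Before assert j + j - 2 <= j: j <= 2 && (3*j < s - 8 ==> (((r <= -5 && 2*r <= u - 7) ==> u == -2) && ((!(r <= -5 && 2*r <= u - 7)) ==> u == -2))) && ((!(3*j < s - 8)) ==> (((r > -10 <==> s <= -2) ==> (((r <= -5 && 2*r <= u - 7) ==> 3*u == j + 4) && ((!(r <= -5 && 2*r <= u - 7)) ==> 3*u == j + 4))) && ((!(r > -10 <==> s <= -2)) ==> (((s <= -5 && 2*s <= u - 7) ==> 3*u == j + 4) && ((!(s <= -5 && 2*s <= u - 7)) ==> 3*u == j + 4)))))
Before s := j - 4: j <= 2 && (2*j < -12 ==> (((r <= -5 && 2*r <= u - 7) ==> u == -2) && ((!(r <= -5 && 2*r <= u - 7)) ==> u == -2))) && ((!(2*j < -12)) ==> (((r > -10 <==> j <= 2) ==> (((r <= -5 && 2*r <= u - 7) ==> 3*u == j + 4) && ((!(r <= -5 && 2*r <= u - 7)) ==> 3*u == j + 4))) && ((!(r > -10 <==> j <= 2)) ==> (((j <= -1 && 2*j <= u + 1) ==> 3*u == j + 4) && ((!(j <= -1 && 2*j <= u + 1)) ==> 3*u == j + 4)))))
Answer: WP = j <= 2 && (2*j < -12 ==> (((r <= -5 && 2*r <= u - 7) ==> u == -2) && ((!(r <= -5 && 2*r <= u - 7)) ==> u == -2))) && ((!(2*j < -12)) ==> (((r > -10 <==> j <= 2) ==> (((r <= -5 && 2*r <= u - 7) ==> 3*u == j + 4) && ((!(r <= -5 && 2*r <= u - 7)) ==> 3*u == j + 4))) && ((!(r > -10 <==> j <= 2)) ==> (((j <= -1 && 2*j <= u + 1) ==> 3*u == j + 4) && ((!(j <= -1 && 2*j <= u + 1)) ==> 3*u == j + 4)))))


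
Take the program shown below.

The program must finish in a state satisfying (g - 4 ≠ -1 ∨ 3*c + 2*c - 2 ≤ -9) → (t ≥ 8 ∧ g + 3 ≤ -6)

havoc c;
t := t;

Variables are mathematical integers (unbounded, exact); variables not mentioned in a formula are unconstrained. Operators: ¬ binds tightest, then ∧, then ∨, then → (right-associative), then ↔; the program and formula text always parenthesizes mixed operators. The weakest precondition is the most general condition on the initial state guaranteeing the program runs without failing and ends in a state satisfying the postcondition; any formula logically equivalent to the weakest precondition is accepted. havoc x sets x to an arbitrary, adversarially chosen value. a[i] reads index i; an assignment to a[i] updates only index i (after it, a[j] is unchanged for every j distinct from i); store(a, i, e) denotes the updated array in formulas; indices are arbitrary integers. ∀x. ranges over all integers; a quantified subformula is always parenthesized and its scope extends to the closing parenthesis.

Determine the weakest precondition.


Working backward. After the program, the postcondition (g - 4 ≠ -1 ∨ 3*c + 2*c - 2 ≤ -9) → (t ≥ 8 ∧ g + 3 ≤ -6) must hold; in canonical form it is (g ≠ 3 ∨ 5*c ≤ -7) → (t ≥ 8 ∧ g ≤ -9).
Before t := t: (g ≠ 3 ∨ 5*c ≤ -7) → (t ≥ 8 ∧ g ≤ -9)
Before havoc c: ∀c_1. ((g ≠ 3 ∨ 5*c_1 ≤ -7) → (t ≥ 8 ∧ g ≤ -9))
Answer: WP = ∀c_1. ((g ≠ 3 ∨ 5*c_1 ≤ -7) → (t ≥ 8 ∧ g ≤ -9))


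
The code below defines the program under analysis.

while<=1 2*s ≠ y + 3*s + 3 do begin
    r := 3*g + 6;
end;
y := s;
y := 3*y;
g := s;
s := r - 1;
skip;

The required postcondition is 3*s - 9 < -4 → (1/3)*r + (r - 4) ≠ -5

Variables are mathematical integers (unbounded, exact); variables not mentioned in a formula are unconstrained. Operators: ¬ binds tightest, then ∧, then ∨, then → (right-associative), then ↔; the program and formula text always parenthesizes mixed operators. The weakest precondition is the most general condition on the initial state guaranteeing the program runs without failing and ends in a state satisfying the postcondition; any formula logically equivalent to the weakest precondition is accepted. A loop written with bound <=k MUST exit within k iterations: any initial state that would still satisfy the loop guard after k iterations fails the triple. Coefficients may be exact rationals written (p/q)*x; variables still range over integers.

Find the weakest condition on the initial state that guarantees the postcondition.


Working backward. After the program, the postcondition 3*s - 9 < -4 → (1/3)*r + (r - 4) ≠ -5 must hold; in canonical form it is 3*s < 5 → (4/3)*r ≠ -1.
Before skip: 3*s < 5 → (4/3)*r ≠ -1
Before s := r - 1: 3*r < 8 → (4/3)*r ≠ -1
Before g := s: 3*r < 8 → (4/3)*r ≠ -1
Before y := 3*y: 3*r < 8 → (4/3)*r ≠ -1
Before y := s: 3*r < 8 → (4/3)*r ≠ -1
Before the loop (bound <=1), unroll the exhaustion recursion (WP_0 = exit-now case; WP_j = one more guarded iteration, up to j = 1):
  WP_0: (¬(s + y ≠ -3)) ∧ (3*r < 8 → (4/3)*r ≠ -1)
  WP_1: (s + y ≠ -3 → ((¬(s + y ≠ -3)) ∧ (9*g < -10 → 4*g ≠ -9))) ∧ ((¬(s + y ≠ -3)) → (3*r < 8 → (4/3)*r ≠ -1))
So before the loop: (s + y ≠ -3 → ((¬(s + y ≠ -3)) ∧ (9*g < -10 → 4*g ≠ -9))) ∧ ((¬(s + y ≠ -3)) → (3*r < 8 → (4/3)*r ≠ -1))
Answer: WP = (s + y ≠ -3 → ((¬(s + y ≠ -3)) ∧ (9*g < -10 → 4*g ≠ -9))) ∧ ((¬(s + y ≠ -3)) → (3*r < 8 → (4/3)*r ≠ -1))


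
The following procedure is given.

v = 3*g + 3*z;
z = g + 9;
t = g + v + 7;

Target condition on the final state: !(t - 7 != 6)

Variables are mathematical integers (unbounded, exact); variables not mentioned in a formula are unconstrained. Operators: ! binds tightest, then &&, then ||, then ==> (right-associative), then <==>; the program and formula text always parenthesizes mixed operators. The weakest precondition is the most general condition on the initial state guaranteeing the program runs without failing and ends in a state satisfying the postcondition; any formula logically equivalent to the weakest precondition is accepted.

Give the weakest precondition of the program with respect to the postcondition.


Working backward. After the program, the postcondition !(t - 7 != 6) must hold; in canonical form it is !(t != 13).
Before t := g + v + 7: !(g + v != 6)
Before z := g + 9: !(g + v != 6)
Before v := 3*g + 3*z: !(4*g + 3*z != 6)
Answer: WP = !(4*g + 3*z != 6)


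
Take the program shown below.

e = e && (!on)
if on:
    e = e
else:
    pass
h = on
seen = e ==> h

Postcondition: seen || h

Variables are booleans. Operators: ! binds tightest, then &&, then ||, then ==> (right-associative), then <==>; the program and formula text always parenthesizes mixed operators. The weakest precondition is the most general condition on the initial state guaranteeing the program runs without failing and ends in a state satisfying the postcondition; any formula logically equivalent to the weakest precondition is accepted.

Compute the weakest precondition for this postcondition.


Working backward. After the program, seen || h must hold.
Before seen := e ==> h: (e ==> h) || h
Before h := on: (e ==> on) || on
Then branch requires (e ==> on) || on; else branch requires (e ==> on) || on.
Before the if: (on ==> ((e ==> on) || on)) && ((!on) ==> ((e ==> on) || on))
Before e := e && (!on): (on ==> (((e && (!on)) ==> on) || on)) && ((!on) ==> (((e && (!on)) ==> on) || on))
Answer: WP = (on ==> (((e && (!on)) ==> on) || on)) && ((!on) ==> (((e && (!on)) ==> on) || on))


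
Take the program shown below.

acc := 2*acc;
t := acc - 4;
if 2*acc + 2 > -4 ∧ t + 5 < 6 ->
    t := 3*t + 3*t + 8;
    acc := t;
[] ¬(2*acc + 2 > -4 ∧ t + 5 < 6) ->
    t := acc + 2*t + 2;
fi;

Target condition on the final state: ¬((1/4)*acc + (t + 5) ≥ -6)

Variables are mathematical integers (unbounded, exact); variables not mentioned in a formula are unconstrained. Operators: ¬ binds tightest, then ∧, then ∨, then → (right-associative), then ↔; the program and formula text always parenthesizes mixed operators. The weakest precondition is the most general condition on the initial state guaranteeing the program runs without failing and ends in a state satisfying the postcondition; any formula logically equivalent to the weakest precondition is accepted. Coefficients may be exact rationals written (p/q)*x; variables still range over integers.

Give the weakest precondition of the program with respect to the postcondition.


Working backward. After the program, the postcondition ¬((1/4)*acc + (t + 5) ≥ -6) must hold; in canonical form it is ¬((1/4)*acc + t ≥ -11).
Then branch requires ¬((15/2)*t ≥ -21); else branch requires ¬((5/4)*acc + 2*t ≥ -13).
Before the if: ((2*acc > -6 ∧ t < 1) → (¬((15/2)*t ≥ -21))) ∧ ((¬(2*acc > -6 ∧ t < 1)) → (¬((5/4)*acc + 2*t ≥ -13)))
Before t := acc - 4: ((2*acc > -6 ∧ acc < 5) → (¬((15/2)*acc ≥ 9))) ∧ ((¬(2*acc > -6 ∧ acc < 5)) → (¬((13/4)*acc ≥ -5)))
Before acc := 2*acc: ((4*acc > -6 ∧ 2*acc < 5) → (¬(15*acc ≥ 9))) ∧ ((¬(4*acc > -6 ∧ 2*acc < 5)) → (¬((13/2)*acc ≥ -5)))
Answer: WP = ((4*acc > -6 ∧ 2*acc < 5) → (¬(15*acc ≥ 9))) ∧ ((¬(4*acc > -6 ∧ 2*acc < 5)) → (¬((13/2)*acc ≥ -5)))


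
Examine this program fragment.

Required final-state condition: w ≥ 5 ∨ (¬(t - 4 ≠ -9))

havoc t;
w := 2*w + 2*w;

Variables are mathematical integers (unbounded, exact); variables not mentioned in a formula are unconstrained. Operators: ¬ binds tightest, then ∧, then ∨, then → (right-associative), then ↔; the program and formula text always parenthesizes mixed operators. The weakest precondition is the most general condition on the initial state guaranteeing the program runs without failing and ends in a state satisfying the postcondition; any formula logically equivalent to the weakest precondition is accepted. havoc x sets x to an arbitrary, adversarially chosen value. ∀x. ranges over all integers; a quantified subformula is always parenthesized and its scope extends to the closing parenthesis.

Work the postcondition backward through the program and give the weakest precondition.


Working backward. After the program, the postcondition w ≥ 5 ∨ (¬(t - 4 ≠ -9)) must hold; in canonical form it is w ≥ 5 ∨ (¬(t ≠ -5)).
Before w := 2*w + 2*w: 4*w ≥ 5 ∨ (¬(t ≠ -5))
Before havoc t: ∀t_1. (4*w ≥ 5 ∨ (¬(t_1 ≠ -5)))
Answer: WP = ∀t_1. (4*w ≥ 5 ∨ (¬(t_1 ≠ -5)))


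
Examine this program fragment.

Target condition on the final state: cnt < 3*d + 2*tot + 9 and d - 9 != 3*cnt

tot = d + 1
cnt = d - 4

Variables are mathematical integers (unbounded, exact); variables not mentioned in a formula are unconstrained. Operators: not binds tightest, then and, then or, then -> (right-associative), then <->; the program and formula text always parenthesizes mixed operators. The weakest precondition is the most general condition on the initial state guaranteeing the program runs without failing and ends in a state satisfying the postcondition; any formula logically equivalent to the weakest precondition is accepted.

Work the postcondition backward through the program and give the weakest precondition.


Working backward. After the program, the postcondition cnt < 3*d + 2*tot + 9 and d - 9 != 3*cnt must hold; in canonical form it is cnt < 3*d + 2*tot + 9 and d != 3*cnt + 9.
Before cnt := d - 4: 2*d + 2*tot > -13 and 2*d != 3
Before tot := d + 1: 4*d > -15 and 2*d != 3
Answer: WP = 4*d > -15 and 2*d != 3


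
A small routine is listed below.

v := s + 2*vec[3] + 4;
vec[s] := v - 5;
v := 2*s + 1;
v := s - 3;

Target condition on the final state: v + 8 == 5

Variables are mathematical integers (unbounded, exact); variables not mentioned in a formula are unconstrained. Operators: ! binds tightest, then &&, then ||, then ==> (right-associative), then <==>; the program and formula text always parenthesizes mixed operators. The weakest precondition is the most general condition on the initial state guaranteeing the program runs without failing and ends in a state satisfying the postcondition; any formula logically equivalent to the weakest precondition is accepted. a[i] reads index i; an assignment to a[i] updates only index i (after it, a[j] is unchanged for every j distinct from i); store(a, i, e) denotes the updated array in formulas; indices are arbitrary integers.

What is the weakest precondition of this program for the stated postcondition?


Working backward. After the program, the postcondition v + 8 == 5 must hold; in canonical form it is v == -3.
Before v := s - 3: s == 0
Before v := 2*s + 1: s == 0
Before vec[s] := v - 5: s == 0
Before v := s + 2*vec[3] + 4: s == 0
Answer: WP = s == 0


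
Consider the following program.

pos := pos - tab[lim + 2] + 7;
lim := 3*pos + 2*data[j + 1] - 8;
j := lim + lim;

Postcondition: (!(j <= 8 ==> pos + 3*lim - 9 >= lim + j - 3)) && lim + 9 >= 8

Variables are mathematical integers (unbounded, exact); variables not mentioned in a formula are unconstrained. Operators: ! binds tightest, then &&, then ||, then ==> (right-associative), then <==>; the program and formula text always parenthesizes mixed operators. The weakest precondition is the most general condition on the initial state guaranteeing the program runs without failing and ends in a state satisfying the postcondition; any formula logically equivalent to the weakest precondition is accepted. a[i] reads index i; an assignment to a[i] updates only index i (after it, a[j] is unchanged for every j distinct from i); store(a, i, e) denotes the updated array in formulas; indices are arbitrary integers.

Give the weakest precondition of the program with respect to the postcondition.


Working backward. After the program, the postcondition (!(j <= 8 ==> pos + 3*lim - 9 >= lim + j - 3)) && lim + 9 >= 8 must hold; in canonical form it is (!(j <= 8 ==> 2*lim + pos >= j + 6)) && lim >= -1.
Before j := lim + lim: (!(2*lim <= 8 ==> pos >= 6)) && lim >= -1
Before lim := 3*pos + 2*data[j + 1] - 8: (!(4*data[j + 1] + 6*pos <= 24 ==> pos >= 6)) && 2*data[j + 1] + 3*pos >= 7
Before pos := pos - tab[lim + 2] + 7: (!(4*data[j + 1] + 6*pos <= 6*tab[lim + 2] - 18 ==> pos >= tab[lim + 2] - 1)) && 2*data[j + 1] + 3*pos >= 3*tab[lim + 2] - 14
Answer: WP = (!(4*data[j + 1] + 6*pos <= 6*tab[lim + 2] - 18 ==> pos >= tab[lim + 2] - 1)) && 2*data[j + 1] + 3*pos >= 3*tab[lim + 2] - 14


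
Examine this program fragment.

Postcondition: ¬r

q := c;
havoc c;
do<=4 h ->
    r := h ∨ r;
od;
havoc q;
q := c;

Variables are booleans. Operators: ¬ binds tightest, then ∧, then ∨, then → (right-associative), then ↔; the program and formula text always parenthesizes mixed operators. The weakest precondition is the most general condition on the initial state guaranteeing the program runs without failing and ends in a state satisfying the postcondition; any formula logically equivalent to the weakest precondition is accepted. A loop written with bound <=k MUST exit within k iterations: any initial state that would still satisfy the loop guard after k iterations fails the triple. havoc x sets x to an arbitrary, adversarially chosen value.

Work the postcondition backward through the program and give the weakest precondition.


Working backward. After the program, ¬r must hold.
Before q := c: ¬r
Before havoc q: ¬r
Before the loop (bound <=4), unroll the exhaustion recursion (WP_0 = exit-now case; WP_j = one more guarded iteration, up to j = 4):
  WP_0: (¬h) ∧ (¬r)
  WP_1: (h → ((¬h) ∧ (¬(h ∨ r)))) ∧ ((¬h) → (¬r))
  WP_2: (h → ((h → ((¬h) ∧ (¬(h ∨ r)))) ∧ ((¬h) → (¬(h ∨ r))))) ∧ ((¬h) → (¬r))
  WP_3: (h → ((h → ((h → ((¬h) ∧ (¬(h ∨ r)))) ∧ ((¬h) → (¬(h ∨ r))))) ∧ ((¬h) → (¬(h ∨ r))))) ∧ ((¬h) → (¬r))
  WP_4: (h → ((h → ((h → ((h → ((¬h) ∧ (¬(h ∨ r)))) ∧ ((¬h) → (¬(h ∨ r))))) ∧ ((¬h) → (¬(h ∨ r))))) ∧ ((¬h) → (¬(h ∨ r))))) ∧ ((¬h) → (¬r))
So before the loop: (h → ((h → ((h → ((h → ((¬h) ∧ (¬(h ∨ r)))) ∧ ((¬h) → (¬(h ∨ r))))) ∧ ((¬h) → (¬(h ∨ r))))) ∧ ((¬h) → (¬(h ∨ r))))) ∧ ((¬h) → (¬r))
Before havoc c: (h → ((h → ((h → ((h → ((¬h) ∧ (¬(h ∨ r)))) ∧ ((¬h) → (¬(h ∨ r))))) ∧ ((¬h) → (¬(h ∨ r))))) ∧ ((¬h) → (¬(h ∨ r))))) ∧ ((¬h) → (¬r))
Before q := c: (h → ((h → ((h → ((h → ((¬h) ∧ (¬(h ∨ r)))) ∧ ((¬h) → (¬(h ∨ r))))) ∧ ((¬h) → (¬(h ∨ r))))) ∧ ((¬h) → (¬(h ∨ r))))) ∧ ((¬h) → (¬r))
Answer: WP = (h → ((h → ((h → ((h → ((¬h) ∧ (¬(h ∨ r)))) ∧ ((¬h) → (¬(h ∨ r))))) ∧ ((¬h) → (¬(h ∨ r))))) ∧ ((¬h) → (¬(h ∨ r))))) ∧ ((¬h) → (¬r))


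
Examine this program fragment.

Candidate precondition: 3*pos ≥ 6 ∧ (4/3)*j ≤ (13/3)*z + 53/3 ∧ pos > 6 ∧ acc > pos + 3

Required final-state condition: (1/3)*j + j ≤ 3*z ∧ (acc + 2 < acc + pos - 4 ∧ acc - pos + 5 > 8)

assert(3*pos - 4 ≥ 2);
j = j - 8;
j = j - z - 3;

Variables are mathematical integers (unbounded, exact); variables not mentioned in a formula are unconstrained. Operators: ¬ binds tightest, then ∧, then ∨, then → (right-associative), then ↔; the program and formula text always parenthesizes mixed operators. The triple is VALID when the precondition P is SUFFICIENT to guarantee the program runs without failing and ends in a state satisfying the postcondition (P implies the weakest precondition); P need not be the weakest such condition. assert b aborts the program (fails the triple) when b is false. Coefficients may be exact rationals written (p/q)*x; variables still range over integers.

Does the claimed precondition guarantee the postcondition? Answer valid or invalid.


Working backward. After the program, the postcondition (1/3)*j + j ≤ 3*z ∧ (acc + 2 < acc + pos - 4 ∧ acc - pos + 5 > 8) must hold; in canonical form it is (4/3)*j ≤ 3*z ∧ pos > 6 ∧ acc > pos + 3.
Before j := j - z - 3: (4/3)*j ≤ (13/3)*z + 4 ∧ pos > 6 ∧ acc > pos + 3
Before j := j - 8: (4/3)*j ≤ (13/3)*z + 44/3 ∧ pos > 6 ∧ acc > pos + 3
Before assert 3*pos - 4 ≥ 2: 3*pos ≥ 6 ∧ (4/3)*j ≤ (13/3)*z + 44/3 ∧ pos > 6 ∧ acc > pos + 3
The weakest precondition is 3*pos ≥ 6 ∧ (4/3)*j ≤ (13/3)*z + 44/3 ∧ pos > 6 ∧ acc > pos + 3.
Check whether 3*pos ≥ 6 ∧ (4/3)*j ≤ (13/3)*z + 53/3 ∧ pos > 6 ∧ acc > pos + 3 implies it.
Countermodel: at the initial state acc = 11, j = 21, pos = 7, z = 3, the precondition holds but the weakest precondition fails.
Answer: invalid
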